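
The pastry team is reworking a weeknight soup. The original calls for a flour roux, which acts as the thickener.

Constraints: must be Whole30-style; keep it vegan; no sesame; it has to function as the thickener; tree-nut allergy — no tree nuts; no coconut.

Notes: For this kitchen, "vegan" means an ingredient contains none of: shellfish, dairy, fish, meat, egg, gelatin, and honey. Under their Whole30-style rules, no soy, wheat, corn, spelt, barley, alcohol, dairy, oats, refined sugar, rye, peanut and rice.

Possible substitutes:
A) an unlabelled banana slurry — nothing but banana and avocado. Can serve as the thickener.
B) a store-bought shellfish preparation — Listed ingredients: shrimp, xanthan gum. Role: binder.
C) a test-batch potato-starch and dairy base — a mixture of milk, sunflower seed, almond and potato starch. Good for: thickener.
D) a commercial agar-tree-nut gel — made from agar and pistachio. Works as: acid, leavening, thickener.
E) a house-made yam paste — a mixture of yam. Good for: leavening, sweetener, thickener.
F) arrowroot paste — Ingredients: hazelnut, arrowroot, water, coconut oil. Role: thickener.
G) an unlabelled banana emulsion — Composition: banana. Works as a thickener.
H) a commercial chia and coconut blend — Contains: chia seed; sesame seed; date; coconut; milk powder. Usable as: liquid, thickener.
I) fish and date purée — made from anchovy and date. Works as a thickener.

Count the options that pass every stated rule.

3

A: all constraints satisfied — keep
B: not usable as a thickener; has shrimp, so not vegan — reject
C: has milk, so not vegan; has milk, so not Whole30-style (and 1 more) — no
D: has pistachio, so not tree-nut-free — no
E: all constraints satisfied — valid
F: has hazelnut, so not tree-nut-free; has coconut oil, so not coconut-free — out
G: nothing on the exclusion list — OK
H: has milk powder, so not vegan; has milk powder, so not Whole30-style (and 2 more) — reject
I: has anchovy, so not vegan — reject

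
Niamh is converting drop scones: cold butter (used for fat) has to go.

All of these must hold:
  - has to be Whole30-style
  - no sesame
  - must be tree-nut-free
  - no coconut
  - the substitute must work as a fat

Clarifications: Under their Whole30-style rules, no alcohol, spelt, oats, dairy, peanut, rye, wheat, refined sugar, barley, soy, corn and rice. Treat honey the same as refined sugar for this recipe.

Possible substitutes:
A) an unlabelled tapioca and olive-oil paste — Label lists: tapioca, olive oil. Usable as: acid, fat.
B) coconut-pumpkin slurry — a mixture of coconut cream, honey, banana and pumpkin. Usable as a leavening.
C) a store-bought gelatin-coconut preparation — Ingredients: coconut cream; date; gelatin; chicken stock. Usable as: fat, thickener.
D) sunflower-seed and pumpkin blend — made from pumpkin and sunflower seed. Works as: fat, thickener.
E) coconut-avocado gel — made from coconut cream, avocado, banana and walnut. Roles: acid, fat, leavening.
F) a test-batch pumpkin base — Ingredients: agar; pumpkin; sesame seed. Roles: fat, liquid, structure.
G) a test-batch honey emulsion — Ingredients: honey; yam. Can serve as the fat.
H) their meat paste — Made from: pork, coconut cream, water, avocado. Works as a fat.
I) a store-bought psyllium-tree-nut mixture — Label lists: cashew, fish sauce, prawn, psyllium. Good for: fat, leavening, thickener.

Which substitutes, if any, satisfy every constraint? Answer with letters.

A: only tapioca and olive oil; none excluded — valid
B: not usable as a fat; has honey, so not Whole30-style (and 1 more) — no
C: has coconut cream, so not coconut-free — no
D: all constraints satisfied — keep
E: has coconut cream, so not coconut-free; has walnut, so not tree-nut-free — reject
F: has sesame seed, so not sesame-free — out
G: has honey, so not Whole30-style — reject
H: has coconut cream, so not coconut-free — reject
I: has cashew, so not tree-nut-free — out

A, D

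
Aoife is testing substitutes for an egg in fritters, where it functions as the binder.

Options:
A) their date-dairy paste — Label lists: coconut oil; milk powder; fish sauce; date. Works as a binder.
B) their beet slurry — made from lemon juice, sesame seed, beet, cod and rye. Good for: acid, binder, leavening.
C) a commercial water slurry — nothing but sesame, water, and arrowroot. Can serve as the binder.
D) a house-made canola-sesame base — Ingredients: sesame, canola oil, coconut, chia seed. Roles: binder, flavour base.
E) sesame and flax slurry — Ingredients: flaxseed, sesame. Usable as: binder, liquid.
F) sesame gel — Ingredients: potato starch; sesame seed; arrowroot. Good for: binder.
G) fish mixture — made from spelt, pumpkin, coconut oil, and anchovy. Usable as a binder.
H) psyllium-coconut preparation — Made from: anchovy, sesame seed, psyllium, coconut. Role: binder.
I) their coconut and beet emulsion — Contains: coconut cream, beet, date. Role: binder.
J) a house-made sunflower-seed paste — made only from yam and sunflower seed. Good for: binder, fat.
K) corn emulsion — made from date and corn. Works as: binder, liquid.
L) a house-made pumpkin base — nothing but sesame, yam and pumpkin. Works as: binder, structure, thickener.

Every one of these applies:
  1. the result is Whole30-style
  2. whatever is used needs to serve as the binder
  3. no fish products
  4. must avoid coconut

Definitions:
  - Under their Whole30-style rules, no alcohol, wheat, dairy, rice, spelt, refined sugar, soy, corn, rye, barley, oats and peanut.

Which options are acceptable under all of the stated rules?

A: has milk powder, so not Whole30-style; has fish sauce, so not fish-free (and 1 more) — out
B: has rye, so not Whole30-style; has cod, so not fish-free — reject
C: all constraints satisfied — valid
D: has coconut, so not coconut-free — no
E: only sesame and flaxseed; none excluded — valid
F: only sesame seed, arrowroot and potato starch; none excluded — keep
G: has spelt, so not Whole30-style; has anchovy, so not fish-free (and 1 more) — reject
H: has anchovy, so not fish-free; has coconut, so not coconut-free — no
I: has coconut cream, so not coconut-free — out
J: only yam and sunflower seed; none excluded — keep
K: has corn, so not Whole30-style — no
L: nothing on the exclusion list — keep

C, E, F, J, L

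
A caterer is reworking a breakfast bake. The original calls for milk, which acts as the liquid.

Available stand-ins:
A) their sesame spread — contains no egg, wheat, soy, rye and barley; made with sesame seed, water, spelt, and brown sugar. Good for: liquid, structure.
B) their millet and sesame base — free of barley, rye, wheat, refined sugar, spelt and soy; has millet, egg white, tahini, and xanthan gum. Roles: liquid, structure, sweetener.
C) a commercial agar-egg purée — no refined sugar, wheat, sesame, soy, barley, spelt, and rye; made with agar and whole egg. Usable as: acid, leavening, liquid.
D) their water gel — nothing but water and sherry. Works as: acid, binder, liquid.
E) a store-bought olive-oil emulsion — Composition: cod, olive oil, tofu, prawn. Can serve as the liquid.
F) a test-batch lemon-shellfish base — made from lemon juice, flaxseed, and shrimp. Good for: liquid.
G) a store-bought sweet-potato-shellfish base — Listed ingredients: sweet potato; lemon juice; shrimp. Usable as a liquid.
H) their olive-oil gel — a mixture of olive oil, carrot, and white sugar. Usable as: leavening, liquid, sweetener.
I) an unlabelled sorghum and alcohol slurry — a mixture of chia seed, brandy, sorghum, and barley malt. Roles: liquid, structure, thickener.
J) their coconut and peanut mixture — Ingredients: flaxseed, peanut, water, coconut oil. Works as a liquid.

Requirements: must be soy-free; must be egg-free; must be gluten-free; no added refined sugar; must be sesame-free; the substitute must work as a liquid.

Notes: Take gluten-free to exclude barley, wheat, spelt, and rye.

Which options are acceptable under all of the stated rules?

A: has spelt, so not gluten-free; has sesame seed, so not sesame-free (and 1 more) — out
B: has tahini, so not sesame-free; has egg white, so not egg-free — out
C: has whole egg, so not egg-free — no
D: works as a liquid, no refined sugar, gluten-free — keep
E: has tofu, so not soy-free — reject
F: nothing on the exclusion list — keep
G: only shrimp, sweet potato and lemon juice; none excluded — valid
H: has white sugar, so not no-added-sugar — out
I: has barley malt, so not gluten-free — out
J: coconut oil and peanut etc. — none of it excluded — OK

D, F, G, J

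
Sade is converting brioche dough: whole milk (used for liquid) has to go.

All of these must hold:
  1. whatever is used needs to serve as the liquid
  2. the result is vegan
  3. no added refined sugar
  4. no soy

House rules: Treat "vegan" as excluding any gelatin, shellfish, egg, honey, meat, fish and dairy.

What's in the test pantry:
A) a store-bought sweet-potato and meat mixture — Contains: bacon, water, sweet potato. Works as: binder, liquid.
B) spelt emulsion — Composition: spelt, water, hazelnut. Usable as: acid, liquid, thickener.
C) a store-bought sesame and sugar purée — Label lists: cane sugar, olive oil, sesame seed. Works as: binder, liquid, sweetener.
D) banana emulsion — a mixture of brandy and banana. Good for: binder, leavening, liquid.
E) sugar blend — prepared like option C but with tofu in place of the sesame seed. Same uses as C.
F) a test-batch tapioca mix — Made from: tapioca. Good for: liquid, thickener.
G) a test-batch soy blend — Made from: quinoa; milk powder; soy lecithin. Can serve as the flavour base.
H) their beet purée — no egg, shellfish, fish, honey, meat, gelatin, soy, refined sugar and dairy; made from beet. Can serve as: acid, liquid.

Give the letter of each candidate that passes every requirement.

B, D, F, H

A: has bacon, so not vegan — reject
B: nothing on the exclusion list — OK
C: has cane sugar, so not no-added-sugar — no
D: only brandy and banana; none excluded — OK
E: has cane sugar, so not no-added-sugar; has tofu, so not soy-free — reject
F: works as a liquid, no refined sugar, no soy — OK
G: not usable as a liquid; has milk powder, so not vegan (and 1 more) — reject
H: works as a liquid, no soy, no refined sugar — OK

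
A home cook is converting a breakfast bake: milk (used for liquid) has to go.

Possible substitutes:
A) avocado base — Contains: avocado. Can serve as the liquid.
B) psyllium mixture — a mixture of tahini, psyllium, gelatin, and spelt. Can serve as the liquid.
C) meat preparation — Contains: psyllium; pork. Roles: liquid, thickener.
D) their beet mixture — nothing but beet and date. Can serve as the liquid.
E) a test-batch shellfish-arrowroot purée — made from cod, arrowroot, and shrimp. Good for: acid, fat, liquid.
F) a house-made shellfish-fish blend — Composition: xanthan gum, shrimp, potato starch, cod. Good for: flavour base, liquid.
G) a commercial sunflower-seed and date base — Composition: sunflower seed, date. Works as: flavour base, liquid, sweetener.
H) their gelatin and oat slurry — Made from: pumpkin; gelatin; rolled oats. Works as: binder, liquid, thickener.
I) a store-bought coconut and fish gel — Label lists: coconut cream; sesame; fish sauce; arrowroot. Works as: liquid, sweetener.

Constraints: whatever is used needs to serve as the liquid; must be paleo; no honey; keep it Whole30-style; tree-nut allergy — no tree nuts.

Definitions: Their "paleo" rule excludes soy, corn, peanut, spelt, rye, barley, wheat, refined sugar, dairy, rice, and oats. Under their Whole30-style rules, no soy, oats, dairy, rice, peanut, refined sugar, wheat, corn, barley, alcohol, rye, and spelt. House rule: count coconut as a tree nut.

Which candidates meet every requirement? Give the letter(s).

A, C, D, E, F, G

A: tree-nut-free, Whole30-style — valid
B: has spelt, so not paleo; has spelt, so not Whole30-style — out
C: nothing on the exclusion list — OK
D: works as a liquid, tree-nut-free, paleo — OK
E: every rule checks out — OK
F: works as a liquid, no honey, tree-nut-free — OK
G: only date and sunflower seed; none excluded — OK
H: has rolled oats, so not paleo; has rolled oats, so not Whole30-style — reject
I: has coconut cream, so not tree-nut-free — reject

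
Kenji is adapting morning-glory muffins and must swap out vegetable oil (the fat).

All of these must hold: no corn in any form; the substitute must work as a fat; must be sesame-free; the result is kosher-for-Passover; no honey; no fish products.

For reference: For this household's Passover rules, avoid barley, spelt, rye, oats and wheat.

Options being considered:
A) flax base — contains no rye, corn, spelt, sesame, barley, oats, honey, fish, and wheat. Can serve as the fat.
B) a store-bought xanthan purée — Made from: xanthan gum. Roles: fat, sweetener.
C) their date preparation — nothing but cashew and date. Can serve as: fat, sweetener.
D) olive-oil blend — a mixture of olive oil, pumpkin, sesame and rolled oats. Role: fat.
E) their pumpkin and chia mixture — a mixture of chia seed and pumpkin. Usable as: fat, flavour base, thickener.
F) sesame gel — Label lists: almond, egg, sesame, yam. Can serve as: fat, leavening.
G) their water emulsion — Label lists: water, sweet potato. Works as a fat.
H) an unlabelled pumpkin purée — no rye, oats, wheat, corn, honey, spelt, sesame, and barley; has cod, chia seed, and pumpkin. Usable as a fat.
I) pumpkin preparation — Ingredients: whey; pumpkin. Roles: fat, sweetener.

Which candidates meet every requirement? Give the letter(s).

A, B, C, E, G, I

A: all constraints satisfied — keep
B: only xanthan gum; none excluded — OK
C: every rule checks out — OK
D: has rolled oats, so not kosher-for-Passover; has sesame, so not sesame-free — no
E: no fish, no honey — keep
F: has sesame, so not sesame-free — out
G: only sweet potato and water; none excluded — keep
H: has cod, so not fish-free — no
I: only whey and pumpkin; none excluded — valid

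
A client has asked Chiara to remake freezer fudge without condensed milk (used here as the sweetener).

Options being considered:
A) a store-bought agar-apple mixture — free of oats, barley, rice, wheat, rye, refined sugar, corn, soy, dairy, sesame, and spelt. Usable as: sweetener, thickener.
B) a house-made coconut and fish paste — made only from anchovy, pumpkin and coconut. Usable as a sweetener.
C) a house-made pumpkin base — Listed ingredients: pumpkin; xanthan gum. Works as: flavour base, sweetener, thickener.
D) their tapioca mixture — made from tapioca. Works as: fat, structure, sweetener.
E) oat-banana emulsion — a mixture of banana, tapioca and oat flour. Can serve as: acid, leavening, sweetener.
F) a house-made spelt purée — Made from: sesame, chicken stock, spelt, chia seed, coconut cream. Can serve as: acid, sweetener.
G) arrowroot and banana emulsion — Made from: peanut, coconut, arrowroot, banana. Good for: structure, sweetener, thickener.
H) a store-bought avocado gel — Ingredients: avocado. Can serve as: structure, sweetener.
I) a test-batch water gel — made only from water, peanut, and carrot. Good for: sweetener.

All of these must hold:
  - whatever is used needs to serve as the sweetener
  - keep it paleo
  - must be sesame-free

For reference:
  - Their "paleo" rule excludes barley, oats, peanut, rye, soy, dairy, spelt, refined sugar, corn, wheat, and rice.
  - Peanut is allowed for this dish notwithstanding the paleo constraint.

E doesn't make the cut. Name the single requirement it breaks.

usable as a sweetener: satisfied
paleo: has oat flour — fails
sesame-free: satisfied

paleo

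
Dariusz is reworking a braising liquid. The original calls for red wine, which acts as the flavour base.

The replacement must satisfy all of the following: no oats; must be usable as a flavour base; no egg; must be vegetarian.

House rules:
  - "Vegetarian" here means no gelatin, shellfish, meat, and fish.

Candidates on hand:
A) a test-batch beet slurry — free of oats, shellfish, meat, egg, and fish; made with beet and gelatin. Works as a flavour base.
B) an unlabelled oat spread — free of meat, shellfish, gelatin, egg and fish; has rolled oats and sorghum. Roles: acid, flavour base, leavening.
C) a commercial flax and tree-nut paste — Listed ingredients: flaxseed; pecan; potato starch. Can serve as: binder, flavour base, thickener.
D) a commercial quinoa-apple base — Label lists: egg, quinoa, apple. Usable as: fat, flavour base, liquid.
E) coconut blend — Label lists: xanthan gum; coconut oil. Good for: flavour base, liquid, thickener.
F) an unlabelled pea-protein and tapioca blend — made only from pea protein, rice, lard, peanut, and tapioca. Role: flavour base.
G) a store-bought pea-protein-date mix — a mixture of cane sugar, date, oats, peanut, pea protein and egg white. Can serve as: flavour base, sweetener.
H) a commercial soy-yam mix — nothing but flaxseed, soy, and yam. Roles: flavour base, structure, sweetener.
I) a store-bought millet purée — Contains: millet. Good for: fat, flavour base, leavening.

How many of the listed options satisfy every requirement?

A: has gelatin, so not vegetarian — no
B: has rolled oats, so not oat-free — out
C: only pecan, flaxseed, and potato starch; none excluded — OK
D: has egg, so not egg-free — reject
E: every rule checks out — keep
F: has lard, so not vegetarian — no
G: has oats, so not oat-free; has egg white, so not egg-free — out
H: every rule checks out — OK
I: only millet; none excluded — OK

4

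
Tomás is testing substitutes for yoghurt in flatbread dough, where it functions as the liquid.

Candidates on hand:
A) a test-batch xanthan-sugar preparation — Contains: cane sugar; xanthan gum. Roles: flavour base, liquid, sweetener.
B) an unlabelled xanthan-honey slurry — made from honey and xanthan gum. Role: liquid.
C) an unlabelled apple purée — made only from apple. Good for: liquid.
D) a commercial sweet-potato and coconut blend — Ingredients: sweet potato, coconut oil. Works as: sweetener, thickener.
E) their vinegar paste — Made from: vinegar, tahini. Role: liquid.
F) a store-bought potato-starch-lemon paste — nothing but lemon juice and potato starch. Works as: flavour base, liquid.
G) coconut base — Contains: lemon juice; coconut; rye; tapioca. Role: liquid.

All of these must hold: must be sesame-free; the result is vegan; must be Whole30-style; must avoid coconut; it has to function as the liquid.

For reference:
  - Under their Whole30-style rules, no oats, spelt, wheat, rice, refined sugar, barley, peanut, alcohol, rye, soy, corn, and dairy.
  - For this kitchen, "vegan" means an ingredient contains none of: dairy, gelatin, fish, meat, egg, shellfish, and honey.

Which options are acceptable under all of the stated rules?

C, F

A: has cane sugar, so not Whole30-style — reject
B: has honey, so not vegan — reject
C: no sesame, Whole30-style — OK
D: not usable as a liquid; has coconut oil, so not coconut-free — no
E: has tahini, so not sesame-free — reject
F: vegan, no coconut — OK
G: has rye, so not Whole30-style; has coconut, so not coconut-free — reject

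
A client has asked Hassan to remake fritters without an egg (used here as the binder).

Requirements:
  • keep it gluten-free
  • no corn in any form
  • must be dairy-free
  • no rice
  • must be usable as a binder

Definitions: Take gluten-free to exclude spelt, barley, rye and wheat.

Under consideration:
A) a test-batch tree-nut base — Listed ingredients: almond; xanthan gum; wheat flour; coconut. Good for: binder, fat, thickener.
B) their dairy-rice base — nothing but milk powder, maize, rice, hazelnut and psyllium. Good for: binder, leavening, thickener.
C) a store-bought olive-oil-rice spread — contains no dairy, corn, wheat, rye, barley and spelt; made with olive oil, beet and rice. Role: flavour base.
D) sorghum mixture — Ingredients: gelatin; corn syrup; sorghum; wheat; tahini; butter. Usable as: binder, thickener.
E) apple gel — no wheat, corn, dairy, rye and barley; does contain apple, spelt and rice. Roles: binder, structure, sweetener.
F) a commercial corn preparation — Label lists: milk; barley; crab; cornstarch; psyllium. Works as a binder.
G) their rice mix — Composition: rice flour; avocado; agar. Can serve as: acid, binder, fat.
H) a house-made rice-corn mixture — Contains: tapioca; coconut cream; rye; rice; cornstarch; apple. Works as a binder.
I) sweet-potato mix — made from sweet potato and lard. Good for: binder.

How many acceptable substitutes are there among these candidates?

1

A: has wheat flour, so not gluten-free — out
B: has milk powder, so not dairy-free; has rice, so not rice-free (and 1 more) — reject
C: not usable as a binder; has rice, so not rice-free — reject
D: has wheat, so not gluten-free; has butter, so not dairy-free (and 1 more) — out
E: has spelt, so not gluten-free; has rice, so not rice-free — reject
F: has barley, so not gluten-free; has milk, so not dairy-free (and 1 more) — no
G: has rice flour, so not rice-free — reject
H: has rye, so not gluten-free; has rice, so not rice-free (and 1 more) — no
I: no corn, gluten-free — valid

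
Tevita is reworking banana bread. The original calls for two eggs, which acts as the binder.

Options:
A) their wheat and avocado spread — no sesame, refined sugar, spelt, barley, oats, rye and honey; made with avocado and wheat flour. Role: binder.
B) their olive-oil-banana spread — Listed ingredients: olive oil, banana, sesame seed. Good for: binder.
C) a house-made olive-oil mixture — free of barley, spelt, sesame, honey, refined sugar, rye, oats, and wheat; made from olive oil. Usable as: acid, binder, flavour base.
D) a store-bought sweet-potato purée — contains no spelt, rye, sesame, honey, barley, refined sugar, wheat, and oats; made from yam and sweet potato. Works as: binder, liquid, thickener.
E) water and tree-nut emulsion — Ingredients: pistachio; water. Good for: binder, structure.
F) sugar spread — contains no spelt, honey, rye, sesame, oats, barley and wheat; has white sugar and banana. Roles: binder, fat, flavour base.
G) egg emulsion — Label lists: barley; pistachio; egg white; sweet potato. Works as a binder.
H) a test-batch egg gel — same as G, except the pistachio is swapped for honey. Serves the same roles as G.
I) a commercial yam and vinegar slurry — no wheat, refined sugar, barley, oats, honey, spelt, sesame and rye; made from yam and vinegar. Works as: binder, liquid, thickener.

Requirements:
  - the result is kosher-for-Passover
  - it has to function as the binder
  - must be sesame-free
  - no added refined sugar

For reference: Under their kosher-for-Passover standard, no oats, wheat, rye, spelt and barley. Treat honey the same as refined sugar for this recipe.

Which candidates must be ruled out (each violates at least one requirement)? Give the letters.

A, B, F, G, H

A: has wheat flour, so not kosher-for-Passover — reject
B: has sesame seed, so not sesame-free — out
C: kosher-for-Passover, no-added-sugar — keep
D: no-added-sugar, no sesame — OK
E: every rule checks out — keep
F: has white sugar, so not no-added-sugar — reject
G: has barley, so not kosher-for-Passover — no
H: has barley, so not kosher-for-Passover; has honey, so not no-added-sugar — reject
I: works as a binder, no-added-sugar, no sesame — keep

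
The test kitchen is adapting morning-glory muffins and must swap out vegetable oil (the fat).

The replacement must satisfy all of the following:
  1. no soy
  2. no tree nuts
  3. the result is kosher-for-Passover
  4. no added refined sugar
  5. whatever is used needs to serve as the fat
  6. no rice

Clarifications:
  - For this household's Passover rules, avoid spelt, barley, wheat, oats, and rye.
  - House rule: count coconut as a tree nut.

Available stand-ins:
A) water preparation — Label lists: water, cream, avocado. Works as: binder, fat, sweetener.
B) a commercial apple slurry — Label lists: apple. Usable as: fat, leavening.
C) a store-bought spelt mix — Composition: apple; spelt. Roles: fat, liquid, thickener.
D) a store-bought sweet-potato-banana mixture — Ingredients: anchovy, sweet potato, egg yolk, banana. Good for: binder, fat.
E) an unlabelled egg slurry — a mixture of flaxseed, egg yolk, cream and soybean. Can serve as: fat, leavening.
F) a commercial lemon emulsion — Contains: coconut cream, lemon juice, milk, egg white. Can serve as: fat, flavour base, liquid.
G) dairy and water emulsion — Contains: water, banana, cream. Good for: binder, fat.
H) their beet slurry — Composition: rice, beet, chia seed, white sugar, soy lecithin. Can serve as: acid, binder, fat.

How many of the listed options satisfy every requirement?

A: no refined sugar, kosher-for-Passover — OK
B: no refined sugar, no rice — valid
C: has spelt, so not kosher-for-Passover — out
D: egg yolk and anchovy etc. — none of it excluded — keep
E: has soybean, so not soy-free — reject
F: has coconut cream, so not tree-nut-free — reject
G: no refined sugar, kosher-for-Passover — valid
H: has soy lecithin, so not soy-free; has rice, so not rice-free (and 1 more) — reject

4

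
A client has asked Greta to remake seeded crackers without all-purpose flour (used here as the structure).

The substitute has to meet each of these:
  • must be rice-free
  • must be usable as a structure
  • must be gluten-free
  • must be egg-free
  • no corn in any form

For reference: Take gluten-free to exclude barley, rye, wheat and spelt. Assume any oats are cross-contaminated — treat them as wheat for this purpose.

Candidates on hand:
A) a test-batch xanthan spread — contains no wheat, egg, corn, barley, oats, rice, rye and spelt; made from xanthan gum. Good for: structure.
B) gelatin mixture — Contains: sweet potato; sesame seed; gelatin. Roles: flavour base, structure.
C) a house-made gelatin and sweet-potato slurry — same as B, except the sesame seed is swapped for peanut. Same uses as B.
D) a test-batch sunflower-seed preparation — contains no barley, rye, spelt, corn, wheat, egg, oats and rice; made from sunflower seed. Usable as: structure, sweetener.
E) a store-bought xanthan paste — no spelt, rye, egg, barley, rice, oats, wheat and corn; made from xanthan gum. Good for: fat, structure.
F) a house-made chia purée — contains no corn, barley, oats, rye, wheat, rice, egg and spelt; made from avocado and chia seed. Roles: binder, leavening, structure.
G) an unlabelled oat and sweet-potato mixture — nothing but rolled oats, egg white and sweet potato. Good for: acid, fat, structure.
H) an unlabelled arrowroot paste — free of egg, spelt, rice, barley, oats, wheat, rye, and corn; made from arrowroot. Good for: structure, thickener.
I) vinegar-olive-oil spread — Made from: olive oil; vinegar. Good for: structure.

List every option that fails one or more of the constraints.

A: every rule checks out — valid
B: no rice, no corn — OK
C: no rice, gluten-free — OK
D: no egg, no rice — valid
E: no egg, no corn — OK
F: works as a structure, gluten-free, no egg — OK
G: has rolled oats, so not gluten-free; has egg white, so not egg-free — reject
H: all constraints satisfied — valid
I: all constraints satisfied — OK

G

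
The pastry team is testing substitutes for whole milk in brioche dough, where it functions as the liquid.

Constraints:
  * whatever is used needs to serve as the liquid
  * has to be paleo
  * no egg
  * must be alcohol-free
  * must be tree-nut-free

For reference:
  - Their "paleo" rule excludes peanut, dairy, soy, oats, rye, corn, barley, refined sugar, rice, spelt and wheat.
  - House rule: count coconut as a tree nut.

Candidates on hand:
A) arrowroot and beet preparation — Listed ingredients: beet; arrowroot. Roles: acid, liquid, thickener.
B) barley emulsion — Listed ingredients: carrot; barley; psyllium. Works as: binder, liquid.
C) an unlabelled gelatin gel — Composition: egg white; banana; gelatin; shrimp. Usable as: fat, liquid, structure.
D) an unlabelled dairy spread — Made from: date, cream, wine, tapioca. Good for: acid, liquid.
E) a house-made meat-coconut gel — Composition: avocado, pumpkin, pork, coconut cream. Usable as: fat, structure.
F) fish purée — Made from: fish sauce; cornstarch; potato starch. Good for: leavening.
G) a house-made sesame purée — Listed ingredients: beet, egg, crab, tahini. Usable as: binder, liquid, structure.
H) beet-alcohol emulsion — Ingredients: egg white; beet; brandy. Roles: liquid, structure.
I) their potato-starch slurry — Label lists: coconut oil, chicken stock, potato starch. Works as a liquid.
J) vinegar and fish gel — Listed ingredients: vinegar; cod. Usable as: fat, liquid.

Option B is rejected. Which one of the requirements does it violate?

usable as a liquid: satisfied
paleo: has barley — fails
egg-free: satisfied
alcohol-free: satisfied
tree-nut-free: satisfied

paleo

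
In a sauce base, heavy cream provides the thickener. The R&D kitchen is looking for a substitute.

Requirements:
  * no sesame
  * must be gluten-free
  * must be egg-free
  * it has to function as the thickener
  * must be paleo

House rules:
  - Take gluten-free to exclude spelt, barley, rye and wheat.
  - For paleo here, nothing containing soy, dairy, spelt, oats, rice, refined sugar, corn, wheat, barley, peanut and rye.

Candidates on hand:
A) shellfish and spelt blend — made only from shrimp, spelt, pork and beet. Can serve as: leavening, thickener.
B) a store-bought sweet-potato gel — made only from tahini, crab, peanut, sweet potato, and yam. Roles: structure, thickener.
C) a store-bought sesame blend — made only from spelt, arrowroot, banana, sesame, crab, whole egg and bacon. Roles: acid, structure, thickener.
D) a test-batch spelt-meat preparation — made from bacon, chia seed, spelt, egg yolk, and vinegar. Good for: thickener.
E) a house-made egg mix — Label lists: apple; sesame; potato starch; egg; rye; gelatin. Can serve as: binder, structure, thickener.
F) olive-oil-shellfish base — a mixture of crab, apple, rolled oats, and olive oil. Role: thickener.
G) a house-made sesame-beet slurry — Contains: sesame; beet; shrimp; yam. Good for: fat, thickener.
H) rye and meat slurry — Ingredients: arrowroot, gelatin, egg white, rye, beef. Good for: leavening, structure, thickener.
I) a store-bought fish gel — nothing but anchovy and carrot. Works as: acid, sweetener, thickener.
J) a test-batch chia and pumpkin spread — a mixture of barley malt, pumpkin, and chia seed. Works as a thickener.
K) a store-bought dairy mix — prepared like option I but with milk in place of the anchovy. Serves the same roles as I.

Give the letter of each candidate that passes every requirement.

I

A: has spelt, so not gluten-free; has spelt, so not paleo — reject
B: has peanut, so not paleo; has tahini, so not sesame-free — out
C: has spelt, so not gluten-free; has spelt, so not paleo (and 2 more) — reject
D: has spelt, so not gluten-free; has spelt, so not paleo (and 1 more) — reject
E: has rye, so not gluten-free; has rye, so not paleo (and 2 more) — no
F: has rolled oats, so not paleo — out
G: has sesame, so not sesame-free — out
H: has rye, so not gluten-free; has rye, so not paleo (and 1 more) — out
I: every rule checks out — keep
J: has barley malt, so not gluten-free; has barley malt, so not paleo — out
K: has milk, so not paleo — no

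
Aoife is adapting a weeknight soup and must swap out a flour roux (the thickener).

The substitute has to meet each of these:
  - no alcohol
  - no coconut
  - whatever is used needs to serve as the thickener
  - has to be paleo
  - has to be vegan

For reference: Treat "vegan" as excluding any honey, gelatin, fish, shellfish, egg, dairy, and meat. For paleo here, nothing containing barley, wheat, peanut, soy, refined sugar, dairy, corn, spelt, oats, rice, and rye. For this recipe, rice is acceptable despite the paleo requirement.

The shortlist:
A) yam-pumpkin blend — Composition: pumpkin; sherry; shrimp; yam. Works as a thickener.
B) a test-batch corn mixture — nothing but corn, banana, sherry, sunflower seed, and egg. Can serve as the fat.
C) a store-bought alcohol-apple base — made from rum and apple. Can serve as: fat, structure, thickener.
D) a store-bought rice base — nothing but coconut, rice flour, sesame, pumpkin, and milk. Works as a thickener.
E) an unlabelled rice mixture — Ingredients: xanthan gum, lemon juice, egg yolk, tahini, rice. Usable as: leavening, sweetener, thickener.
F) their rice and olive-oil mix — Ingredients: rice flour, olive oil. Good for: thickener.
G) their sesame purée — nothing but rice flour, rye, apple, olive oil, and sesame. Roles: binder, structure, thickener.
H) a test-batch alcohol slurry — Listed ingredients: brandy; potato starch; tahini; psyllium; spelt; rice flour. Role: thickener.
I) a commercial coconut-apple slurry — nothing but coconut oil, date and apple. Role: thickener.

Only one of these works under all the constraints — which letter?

A: has shrimp, so not vegan; has sherry, so not alcohol-free — no
B: not usable as a thickener; has egg, so not vegan (and 2 more) — no
C: has rum, so not alcohol-free — reject
D: has milk, so not vegan; has milk, so not paleo (and 1 more) — out
E: has egg yolk, so not vegan — out
F: rice is permitted under the paleo carve-out; nothing else excluded — valid
G: has rye, so not paleo — no
H: has spelt, so not paleo; has brandy, so not alcohol-free — no
I: has coconut oil, so not coconut-free — no

F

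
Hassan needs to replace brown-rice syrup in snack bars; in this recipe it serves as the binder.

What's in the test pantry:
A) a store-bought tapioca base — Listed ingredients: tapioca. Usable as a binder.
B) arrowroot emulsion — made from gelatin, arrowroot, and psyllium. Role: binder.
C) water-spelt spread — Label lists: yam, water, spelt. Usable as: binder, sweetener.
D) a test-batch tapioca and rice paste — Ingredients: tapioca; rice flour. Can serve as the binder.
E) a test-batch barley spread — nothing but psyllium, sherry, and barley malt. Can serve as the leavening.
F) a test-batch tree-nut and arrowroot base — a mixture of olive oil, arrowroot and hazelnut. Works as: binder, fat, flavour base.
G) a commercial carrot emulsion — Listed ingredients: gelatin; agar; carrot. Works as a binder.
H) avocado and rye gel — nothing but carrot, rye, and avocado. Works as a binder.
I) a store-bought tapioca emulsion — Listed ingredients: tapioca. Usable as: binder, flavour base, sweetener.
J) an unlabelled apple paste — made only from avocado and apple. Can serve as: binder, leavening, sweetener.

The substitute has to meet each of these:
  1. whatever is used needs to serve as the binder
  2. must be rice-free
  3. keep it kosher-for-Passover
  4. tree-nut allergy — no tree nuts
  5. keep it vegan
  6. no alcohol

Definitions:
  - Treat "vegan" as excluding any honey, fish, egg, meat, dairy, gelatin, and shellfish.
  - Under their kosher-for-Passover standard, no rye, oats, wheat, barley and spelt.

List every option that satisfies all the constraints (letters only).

A, I, J

A: works as a binder, vegan, no alcohol — keep
B: has gelatin, so not vegan — out
C: has spelt, so not kosher-for-Passover — no
D: has rice flour, so not rice-free — no
E: not usable as a binder; has barley malt, so not kosher-for-Passover (and 1 more) — out
F: has hazelnut, so not tree-nut-free — no
G: has gelatin, so not vegan — out
H: has rye, so not kosher-for-Passover — out
I: every rule checks out — OK
J: vegan, kosher-for-Passover — keep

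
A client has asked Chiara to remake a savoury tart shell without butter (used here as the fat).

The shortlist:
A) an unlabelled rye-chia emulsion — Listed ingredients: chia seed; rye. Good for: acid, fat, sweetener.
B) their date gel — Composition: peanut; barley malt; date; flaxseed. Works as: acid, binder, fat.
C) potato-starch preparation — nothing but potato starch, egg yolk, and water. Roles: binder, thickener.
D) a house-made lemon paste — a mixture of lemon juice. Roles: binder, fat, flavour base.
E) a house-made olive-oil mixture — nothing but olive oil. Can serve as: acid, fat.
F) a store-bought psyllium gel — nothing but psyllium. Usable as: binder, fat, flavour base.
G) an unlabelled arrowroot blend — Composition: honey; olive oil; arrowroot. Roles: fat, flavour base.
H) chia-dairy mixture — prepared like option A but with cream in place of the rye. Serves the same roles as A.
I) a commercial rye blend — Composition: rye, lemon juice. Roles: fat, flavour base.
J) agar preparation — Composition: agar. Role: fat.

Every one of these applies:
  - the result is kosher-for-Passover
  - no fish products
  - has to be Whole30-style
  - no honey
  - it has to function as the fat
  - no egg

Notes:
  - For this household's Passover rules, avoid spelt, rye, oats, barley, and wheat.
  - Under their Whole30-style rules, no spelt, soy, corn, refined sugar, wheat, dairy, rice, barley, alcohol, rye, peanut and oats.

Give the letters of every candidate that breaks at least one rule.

A: has rye, so not kosher-for-Passover; has rye, so not Whole30-style — reject
B: has barley malt, so not kosher-for-Passover; has barley malt, so not Whole30-style — reject
C: not usable as a fat; has egg yolk, so not egg-free — no
D: no fish, no honey — valid
E: nothing on the exclusion list — OK
F: only psyllium; none excluded — OK
G: has honey, so not honey-free — out
H: has cream, so not Whole30-style — no
I: has rye, so not kosher-for-Passover; has rye, so not Whole30-style — out
J: works as a fat, Whole30-style, no fish — OK

A, B, C, G, H, I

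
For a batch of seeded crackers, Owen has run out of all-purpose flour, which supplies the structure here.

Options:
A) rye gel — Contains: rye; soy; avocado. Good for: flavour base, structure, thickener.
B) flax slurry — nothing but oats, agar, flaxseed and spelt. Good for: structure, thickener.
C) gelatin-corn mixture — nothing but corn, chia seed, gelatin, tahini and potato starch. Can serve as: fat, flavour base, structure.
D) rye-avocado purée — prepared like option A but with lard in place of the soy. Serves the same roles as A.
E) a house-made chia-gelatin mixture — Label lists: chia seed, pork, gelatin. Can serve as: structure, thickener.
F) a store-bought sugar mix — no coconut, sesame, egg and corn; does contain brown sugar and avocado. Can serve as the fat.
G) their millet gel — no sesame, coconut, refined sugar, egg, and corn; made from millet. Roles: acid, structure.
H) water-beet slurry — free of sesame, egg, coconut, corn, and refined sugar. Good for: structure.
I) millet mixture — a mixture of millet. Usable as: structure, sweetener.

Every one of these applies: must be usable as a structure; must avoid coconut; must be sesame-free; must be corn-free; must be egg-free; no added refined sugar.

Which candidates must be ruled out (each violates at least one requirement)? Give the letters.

C, F

A: only rye, soy, and avocado; none excluded — keep
B: no corn, no coconut — valid
C: has corn, so not corn-free; has tahini, so not sesame-free — no
D: only lard, rye, and avocado; none excluded — OK
E: only gelatin, pork, and chia seed; none excluded — keep
F: not usable as a structure; has brown sugar, so not no-added-sugar — no
G: works as a structure, no egg, no sesame — OK
H: works as a structure, no corn, no refined sugar — valid
I: no coconut, no sesame — keep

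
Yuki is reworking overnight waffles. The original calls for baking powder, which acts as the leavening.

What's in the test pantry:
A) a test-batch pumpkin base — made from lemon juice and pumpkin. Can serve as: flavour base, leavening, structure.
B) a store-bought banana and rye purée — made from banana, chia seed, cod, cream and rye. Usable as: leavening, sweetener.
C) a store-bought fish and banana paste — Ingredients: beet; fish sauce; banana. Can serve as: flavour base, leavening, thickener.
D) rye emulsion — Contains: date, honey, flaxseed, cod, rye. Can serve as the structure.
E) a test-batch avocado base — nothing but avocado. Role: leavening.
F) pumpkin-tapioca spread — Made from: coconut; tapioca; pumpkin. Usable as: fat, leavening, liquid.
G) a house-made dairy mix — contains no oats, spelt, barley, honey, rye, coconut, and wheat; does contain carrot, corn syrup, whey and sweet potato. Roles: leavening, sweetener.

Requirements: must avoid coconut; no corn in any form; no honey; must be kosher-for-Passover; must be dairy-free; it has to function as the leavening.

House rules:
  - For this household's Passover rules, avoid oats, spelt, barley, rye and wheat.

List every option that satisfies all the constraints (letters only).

A, C, E

A: all constraints satisfied — valid
B: has rye, so not kosher-for-Passover; has cream, so not dairy-free — reject
C: only fish sauce, beet and banana; none excluded — keep
D: not usable as a leavening; has rye, so not kosher-for-Passover (and 1 more) — no
E: works as a leavening, no dairy, no honey — valid
F: has coconut, so not coconut-free — no
G: has corn syrup, so not corn-free; has whey, so not dairy-free — reject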